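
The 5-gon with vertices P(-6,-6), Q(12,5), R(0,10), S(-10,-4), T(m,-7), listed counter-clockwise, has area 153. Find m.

The doubled signed area Σ (x_i y_{i+1} − x_{i+1} y_i) is linear in m.
With m=0 it equals 290; the coefficient of m is -2 (from the two edges through T).
So -2·m + 290 = 2·153 = 306 ⇒ m = -8.

-8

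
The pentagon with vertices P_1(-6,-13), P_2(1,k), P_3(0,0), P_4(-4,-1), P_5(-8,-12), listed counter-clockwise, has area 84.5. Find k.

-14

The doubled signed area Σ (x_i y_{i+1} − x_{i+1} y_i) is linear in k.
With k=0 it equals 85; the coefficient of k is -6 (from the two edges through P_2).
So -6·k + 85 = 2·84.5 = 169 ⇒ k = -14.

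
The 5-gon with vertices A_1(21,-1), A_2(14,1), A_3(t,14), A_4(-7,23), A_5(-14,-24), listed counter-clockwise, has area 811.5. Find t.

13

The doubled signed area Σ (x_i y_{i+1} − x_{i+1} y_i) is linear in t.
With t=0 it equals 1337; the coefficient of t is 22 (from the two edges through A_3).
So 22·t + 1337 = 2·811.5 = 1623 ⇒ t = 13.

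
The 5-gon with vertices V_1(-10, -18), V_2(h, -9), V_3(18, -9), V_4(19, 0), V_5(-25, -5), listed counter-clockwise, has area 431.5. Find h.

15

Write out the shoelace sum; only the two edges meeting at V_2 involve h:
2·Area = [((-10)·(-9) − h·(-18)) + (h·(-9) − 18·(-9))] + 476
       = 9·h + 728 = 863
⇒ h = 15.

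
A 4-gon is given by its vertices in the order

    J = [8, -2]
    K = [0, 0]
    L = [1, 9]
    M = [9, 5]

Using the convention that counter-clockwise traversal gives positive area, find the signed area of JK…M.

-67

Apply Gauss's area formula: 2A = Σ (x_i·y_{i+1} − x_{i+1}·y_i), indices taken mod 4.
Cross-terms: 0, 0, -76, -58  ⇒  Σ = -134
Signed area = Σ/2 = -67 (negative ⇒ clockwise traversal).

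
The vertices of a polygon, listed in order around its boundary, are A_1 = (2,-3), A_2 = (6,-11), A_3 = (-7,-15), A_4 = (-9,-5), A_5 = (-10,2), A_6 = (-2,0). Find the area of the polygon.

A_1→A_2: (2)(-11) − (6)(-3) = -4
A_2→A_3: (6)(-15) − (-7)(-11) = -167
A_3→A_4: (-7)(-5) − (-9)(-15) = -100
A_4→A_5: (-9)(2) − (-10)(-5) = -68
A_5→A_6: (-10)(0) − (-2)(2) = 4
A_6→A_1: (-2)(-3) − (2)(0) = 6
Σ = -329
Area = |Σ|/2 = 164.5.

164.5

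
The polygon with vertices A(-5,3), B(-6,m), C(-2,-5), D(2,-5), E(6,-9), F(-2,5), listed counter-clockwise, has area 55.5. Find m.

0

The doubled signed area Σ (x_i y_{i+1} − x_{i+1} y_i) is linear in m.
With m=0 it equals 111; the coefficient of m is -3 (from the two edges through B).
So -3·m + 111 = 2·55.5 = 111 ⇒ m = 0.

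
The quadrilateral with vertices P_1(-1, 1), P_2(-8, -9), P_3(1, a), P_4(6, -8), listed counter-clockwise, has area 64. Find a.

Write out the shoelace sum; only the two edges meeting at P_3 involve a:
2·Area = [((-8)·a − 1·(-9)) + (1·(-8) − 6·a)] + 15
       = -14·a + 16 = 128
⇒ a = -8.

-8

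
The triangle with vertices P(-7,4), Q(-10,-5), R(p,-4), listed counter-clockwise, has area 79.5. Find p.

8

Write out the shoelace sum; only the two edges meeting at R involve p:
2·Area = [((-10)·(-4) − p·(-5)) + (p·4 − (-7)·(-4))] + 75
       = 9·p + 87 = 159
⇒ p = 8.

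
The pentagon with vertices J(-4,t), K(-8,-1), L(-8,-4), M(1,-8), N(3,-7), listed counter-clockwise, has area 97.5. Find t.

The doubled signed area Σ (x_i y_{i+1} − x_{i+1} y_i) is linear in t.
With t=0 it equals 85; the coefficient of t is 11 (from the two edges through J).
So 11·t + 85 = 2·97.5 = 195 ⇒ t = 10.

10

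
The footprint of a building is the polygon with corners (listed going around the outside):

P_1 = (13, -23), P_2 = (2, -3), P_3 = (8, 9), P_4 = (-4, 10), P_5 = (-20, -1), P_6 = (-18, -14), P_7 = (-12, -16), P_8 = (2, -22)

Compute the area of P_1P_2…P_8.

643.5

Apply the shoelace formula: 2A = Σ (x_i·y_{i+1} − x_{i+1}·y_i), indices taken mod 8.
P_1→P_2: (13)(-3) − (2)(-23) = 7
P_2→P_3: (2)(9) − (8)(-3) = 42
P_3→P_4: (8)(10) − (-4)(9) = 116
P_4→P_5: (-4)(-1) − (-20)(10) = 204
P_5→P_6: (-20)(-14) − (-18)(-1) = 262
P_6→P_7: (-18)(-16) − (-12)(-14) = 120
P_7→P_8: (-12)(-22) − (2)(-16) = 296
P_8→P_1: (2)(-23) − (13)(-22) = 240
Σ = 1287
Area = |Σ|/2 = 643.5.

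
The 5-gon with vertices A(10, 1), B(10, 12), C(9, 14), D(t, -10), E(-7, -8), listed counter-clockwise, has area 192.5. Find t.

-15

Write out the shoelace sum; only the two edges meeting at D involve t:
2·Area = [(9·(-10) − t·14) + (t·(-8) − (-7)·(-10))] + 215
       = -22·t + 55 = 385
⇒ t = -15.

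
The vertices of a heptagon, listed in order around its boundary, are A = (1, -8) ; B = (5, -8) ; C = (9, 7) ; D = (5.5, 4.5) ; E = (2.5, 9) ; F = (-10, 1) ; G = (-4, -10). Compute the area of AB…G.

Apply the shoelace formula: 2A = Σ (x_i·y_{i+1} − x_{i+1}·y_i), indices taken mod 7.
A→B: (1)(-8) − (5)(-8) = 32
B→C: (5)(7) − (9)(-8) = 107
C→D: (9)(4.5) − (5.5)(7) = 2
D→E: (5.5)(9) − (2.5)(4.5) = 38.25
E→F: (2.5)(1) − (-10)(9) = 92.5
F→G: (-10)(-10) − (-4)(1) = 104
G→A: (-4)(-8) − (1)(-10) = 42
Σ = 417.75
Area = |Σ|/2 = 208.875.

208.875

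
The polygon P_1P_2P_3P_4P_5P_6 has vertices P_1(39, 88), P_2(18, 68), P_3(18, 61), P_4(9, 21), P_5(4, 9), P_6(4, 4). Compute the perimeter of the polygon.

186

|P_1P_2| = √((-21)² + (-20)²) = √841 = 29
|P_2P_3| = √((0)² + (-7)²) = √49 = 7
|P_3P_4| = √((-9)² + (-40)²) = √1681 = 41
|P_4P_5| = √((-5)² + (-12)²) = √169 = 13
|P_5P_6| = √((0)² + (-5)²) = √25 = 5
|P_6P_1| = √((35)² + (84)²) = √8281 = 91
Perimeter = 29 + 7 + 41 + 13 + 5 + 91 = 186.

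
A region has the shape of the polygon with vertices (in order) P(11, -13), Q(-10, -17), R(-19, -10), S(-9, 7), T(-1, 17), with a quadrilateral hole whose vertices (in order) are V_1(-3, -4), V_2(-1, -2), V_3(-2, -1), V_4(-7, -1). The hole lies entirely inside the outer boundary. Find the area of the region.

532

Outer boundary:
P→Q: (11)(-17) − (-10)(-13) = -317
Q→R: (-10)(-10) − (-19)(-17) = -223
R→S: (-19)(7) − (-9)(-10) = -223
S→T: (-9)(17) − (-1)(7) = -146
T→P: (-1)(-13) − (11)(17) = -174
Σ = -1083
Area = |Σ|/2 = 541.5.
Hole:
V_1→V_2: (-3)(-2) − (-1)(-4) = 2
V_2→V_3: (-1)(-1) − (-2)(-2) = -3
V_3→V_4: (-2)(-1) − (-7)(-1) = -5
V_4→V_1: (-7)(-4) − (-3)(-1) = 25
Σ = 19
Area = |Σ|/2 = 9.5.
Net area = 541.5 − 9.5 = 532.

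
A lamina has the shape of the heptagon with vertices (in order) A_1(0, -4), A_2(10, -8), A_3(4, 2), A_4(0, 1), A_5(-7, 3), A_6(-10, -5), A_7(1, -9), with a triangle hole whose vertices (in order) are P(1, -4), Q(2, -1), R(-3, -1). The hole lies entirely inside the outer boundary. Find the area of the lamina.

122

Outer boundary:
A_1→A_2: (0)(-8) − (10)(-4) = 40
A_2→A_3: (10)(2) − (4)(-8) = 52
A_3→A_4: (4)(1) − (0)(2) = 4
A_4→A_5: (0)(3) − (-7)(1) = 7
A_5→A_6: (-7)(-5) − (-10)(3) = 65
A_6→A_7: (-10)(-9) − (1)(-5) = 95
A_7→A_1: (1)(-4) − (0)(-9) = -4
Σ = 259
Area = |Σ|/2 = 129.5.
Hole:
Σ = (7) + (-5) + (13) = 15
Area = |Σ|/2 = 7.5.
Net area = 129.5 − 7.5 = 122.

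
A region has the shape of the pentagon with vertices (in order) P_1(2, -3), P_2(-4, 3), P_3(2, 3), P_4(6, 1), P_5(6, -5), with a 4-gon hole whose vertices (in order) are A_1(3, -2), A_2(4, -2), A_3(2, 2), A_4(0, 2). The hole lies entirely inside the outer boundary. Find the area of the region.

36

Outer boundary:
Cross-terms: -6, -18, -16, -36, -8  ⇒  Σ = -84
Area = |Σ|/2 = 42.
Hole:
A_1→A_2: (3)(-2) − (4)(-2) = 2
A_2→A_3: (4)(2) − (2)(-2) = 12
A_3→A_4: (2)(2) − (0)(2) = 4
A_4→A_1: (0)(-2) − (3)(2) = -6
Σ = 12
Area = |Σ|/2 = 6.
Net area = 42 − 6 = 36.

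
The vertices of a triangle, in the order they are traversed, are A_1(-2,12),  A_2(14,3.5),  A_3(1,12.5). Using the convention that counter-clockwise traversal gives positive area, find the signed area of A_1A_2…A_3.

16.75

Apply the shoelace (surveyor's) formula: 2A = Σ (x_i·y_{i+1} − x_{i+1}·y_i), indices taken mod 3.
A_1→A_2: (-2)(3.5) − (14)(12) = -175
A_2→A_3: (14)(12.5) − (1)(3.5) = 171.5
A_3→A_1: (1)(12) − (-2)(12.5) = 37
Σ = 33.5
Signed area = Σ/2 = 16.75 (positive ⇒ counter-clockwise traversal).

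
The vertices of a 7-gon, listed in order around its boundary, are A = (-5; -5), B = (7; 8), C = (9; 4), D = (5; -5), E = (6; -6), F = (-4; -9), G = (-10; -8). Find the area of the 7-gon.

120

Σ = (-5) + (-44) + (-65) + (0) + (-78) + (-58) + (10) = -240
Area = |Σ|/2 = 120.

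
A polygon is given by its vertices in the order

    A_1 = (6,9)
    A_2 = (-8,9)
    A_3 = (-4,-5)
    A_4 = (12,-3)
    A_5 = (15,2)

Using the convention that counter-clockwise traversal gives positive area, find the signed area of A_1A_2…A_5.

Apply the shoelace formula: 2A = Σ (x_i·y_{i+1} − x_{i+1}·y_i), indices taken mod 5.
Σ = (126) + (76) + (72) + (69) + (123) = 466
Signed area = Σ/2 = 233 (positive ⇒ counter-clockwise traversal).

233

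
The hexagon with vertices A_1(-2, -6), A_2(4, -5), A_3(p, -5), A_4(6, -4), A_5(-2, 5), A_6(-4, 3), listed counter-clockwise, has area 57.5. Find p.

Write out the shoelace sum; only the two edges meeting at A_3 involve p:
2·Area = [(4·(-5) − p·(-5)) + (p·(-4) − 6·(-5))] + 100
       = 1·p + 110 = 115
⇒ p = 5.

5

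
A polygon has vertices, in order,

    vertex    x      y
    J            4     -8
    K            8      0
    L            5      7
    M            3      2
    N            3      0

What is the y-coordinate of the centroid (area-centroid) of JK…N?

Apply the shoelace (surveyor's) formula. First the cross-terms c_i = x_i·y_{i+1} − x_{i+1}·y_i:
  64, 56, -11, -6, -24  ⇒  2A = 79, A = 39.5.
Then Σ (y_i + y_{i+1})·c_i = -39, so ȳ = -39 / (6·39.5) = -13/79.

-13/79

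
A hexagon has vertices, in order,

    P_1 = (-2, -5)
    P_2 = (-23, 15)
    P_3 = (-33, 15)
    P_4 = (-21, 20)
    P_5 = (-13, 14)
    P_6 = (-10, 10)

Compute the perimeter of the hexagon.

|P_1P_2| = √((-21)² + (20)²) = √841 = 29
|P_2P_3| = √((-10)² + (0)²) = √100 = 10
|P_3P_4| = √((12)² + (5)²) = √169 = 13
|P_4P_5| = √((8)² + (-6)²) = √100 = 10
|P_5P_6| = √((3)² + (-4)²) = √25 = 5
|P_6P_1| = √((8)² + (-15)²) = √289 = 17
Perimeter = 29 + 10 + 13 + 10 + 5 + 17 = 84.

84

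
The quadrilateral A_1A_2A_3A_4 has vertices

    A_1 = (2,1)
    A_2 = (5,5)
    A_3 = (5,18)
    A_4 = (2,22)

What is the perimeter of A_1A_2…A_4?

44

|A_1A_2| = √((3)² + (4)²) = √25 = 5
|A_2A_3| = √((0)² + (13)²) = √169 = 13
|A_3A_4| = √((-3)² + (4)²) = √25 = 5
|A_4A_1| = √((0)² + (-21)²) = √441 = 21
Perimeter = 5 + 13 + 5 + 21 = 44.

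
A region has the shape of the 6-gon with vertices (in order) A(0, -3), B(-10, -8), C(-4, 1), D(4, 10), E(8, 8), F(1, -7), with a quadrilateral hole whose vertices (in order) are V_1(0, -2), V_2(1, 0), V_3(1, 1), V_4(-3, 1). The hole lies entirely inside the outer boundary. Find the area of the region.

Outer boundary:
Cross-terms: -30, -42, -44, -48, -64, -3  ⇒  Σ = -231
Area = |Σ|/2 = 115.5.
Hole:
Apply Gauss's area formula: 2A = Σ (x_i·y_{i+1} − x_{i+1}·y_i), indices taken mod 4.
Σ = (2) + (1) + (4) + (6) = 13
Area = |Σ|/2 = 6.5.
Net area = 115.5 − 6.5 = 109.

109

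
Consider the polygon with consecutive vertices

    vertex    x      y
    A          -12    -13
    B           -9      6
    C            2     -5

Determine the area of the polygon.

121

A→B: (-12)(6) − (-9)(-13) = -189
B→C: (-9)(-5) − (2)(6) = 33
C→A: (2)(-13) − (-12)(-5) = -86
Σ = -242
Area = |Σ|/2 = 121.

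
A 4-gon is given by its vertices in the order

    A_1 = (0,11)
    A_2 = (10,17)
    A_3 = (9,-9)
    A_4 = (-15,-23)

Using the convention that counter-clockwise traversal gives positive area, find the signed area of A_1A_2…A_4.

-430

Apply the surveyor's formula: 2A = Σ (x_i·y_{i+1} − x_{i+1}·y_i), indices taken mod 4.
Σ = (-110) + (-243) + (-342) + (-165) = -860
Signed area = Σ/2 = -430 (negative ⇒ clockwise traversal).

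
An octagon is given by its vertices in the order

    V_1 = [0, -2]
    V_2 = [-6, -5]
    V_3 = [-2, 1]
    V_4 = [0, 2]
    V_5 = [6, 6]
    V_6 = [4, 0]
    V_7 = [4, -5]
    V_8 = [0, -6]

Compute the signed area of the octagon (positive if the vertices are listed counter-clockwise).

V_1→V_2: (0)(-5) − (-6)(-2) = -12
V_2→V_3: (-6)(1) − (-2)(-5) = -16
V_3→V_4: (-2)(2) − (0)(1) = -4
V_4→V_5: (0)(6) − (6)(2) = -12
V_5→V_6: (6)(0) − (4)(6) = -24
V_6→V_7: (4)(-5) − (4)(0) = -20
V_7→V_8: (4)(-6) − (0)(-5) = -24
V_8→V_1: (0)(-2) − (0)(-6) = 0
Σ = -112
Signed area = Σ/2 = -56 (negative ⇒ clockwise traversal).

-56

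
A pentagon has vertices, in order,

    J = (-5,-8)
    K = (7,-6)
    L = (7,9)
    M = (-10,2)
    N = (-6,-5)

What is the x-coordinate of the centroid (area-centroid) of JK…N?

Apply the shoelace formula. First the cross-terms c_i = x_i·y_{i+1} − x_{i+1}·y_i:
  86, 105, 104, 62, 23  ⇒  2A = 380, A = 190.
Then Σ (x_i + x_{i+1})·c_i = 85, so x̄ = 85 / (6·190) = 17/228.

17/228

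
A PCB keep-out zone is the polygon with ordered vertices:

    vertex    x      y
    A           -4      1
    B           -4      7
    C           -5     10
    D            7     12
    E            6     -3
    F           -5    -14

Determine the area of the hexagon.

Apply Gauss's area formula: 2A = Σ (x_i·y_{i+1} − x_{i+1}·y_i), indices taken mod 6.
Σ = (-24) + (-5) + (-130) + (-93) + (-99) + (-61) = -412
Area = |Σ|/2 = 206.

206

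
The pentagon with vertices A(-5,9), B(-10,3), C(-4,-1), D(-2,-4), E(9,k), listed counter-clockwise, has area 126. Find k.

Write out the shoelace sum; only the two edges meeting at E involve k:
2·Area = [((-2)·k − 9·(-4)) + (9·9 − (-5)·k)] + 111
       = 3·k + 228 = 252
⇒ k = 8.

8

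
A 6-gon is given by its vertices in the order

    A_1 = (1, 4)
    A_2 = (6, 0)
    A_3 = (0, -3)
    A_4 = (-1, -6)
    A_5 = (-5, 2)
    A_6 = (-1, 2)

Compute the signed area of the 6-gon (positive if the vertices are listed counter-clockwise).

-45.5

Σ = (-24) + (-18) + (-3) + (-32) + (-8) + (-6) = -91
Signed area = Σ/2 = -45.5 (negative ⇒ clockwise traversal).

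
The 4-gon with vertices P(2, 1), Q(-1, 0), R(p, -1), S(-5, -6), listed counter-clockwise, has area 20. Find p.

Write out the shoelace sum; only the two edges meeting at R involve p:
2·Area = [((-1)·(-1) − p·0) + (p·(-6) − (-5)·(-1))] + 8
       = -6·p + 4 = 40
⇒ p = -6.

-6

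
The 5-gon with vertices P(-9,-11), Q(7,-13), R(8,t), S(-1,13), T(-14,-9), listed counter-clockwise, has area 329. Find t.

-1

The doubled signed area Σ (x_i y_{i+1} − x_{i+1} y_i) is linear in t.
With t=0 it equals 666; the coefficient of t is 8 (from the two edges through R).
So 8·t + 666 = 2·329 = 658 ⇒ t = -1.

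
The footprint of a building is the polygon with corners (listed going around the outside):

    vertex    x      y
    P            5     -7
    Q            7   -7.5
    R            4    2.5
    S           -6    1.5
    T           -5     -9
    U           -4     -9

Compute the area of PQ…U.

111.75

Apply the surveyor's formula: 2A = Σ (x_i·y_{i+1} − x_{i+1}·y_i), indices taken mod 6.
Cross-terms: 11.5, 47.5, 21, 61.5, 9, 73  ⇒  Σ = 223.5
Area = |Σ|/2 = 111.75.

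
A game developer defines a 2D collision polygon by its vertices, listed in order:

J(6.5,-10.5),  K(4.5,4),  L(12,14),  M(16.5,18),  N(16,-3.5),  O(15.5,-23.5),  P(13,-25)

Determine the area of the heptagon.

325.125

J→K: (6.5)(4) − (4.5)(-10.5) = 73.25
K→L: (4.5)(14) − (12)(4) = 15
L→M: (12)(18) − (16.5)(14) = -15
M→N: (16.5)(-3.5) − (16)(18) = -345.75
N→O: (16)(-23.5) − (15.5)(-3.5) = -321.75
O→P: (15.5)(-25) − (13)(-23.5) = -82
P→J: (13)(-10.5) − (6.5)(-25) = 26
Σ = -650.25
Area = |Σ|/2 = 325.125.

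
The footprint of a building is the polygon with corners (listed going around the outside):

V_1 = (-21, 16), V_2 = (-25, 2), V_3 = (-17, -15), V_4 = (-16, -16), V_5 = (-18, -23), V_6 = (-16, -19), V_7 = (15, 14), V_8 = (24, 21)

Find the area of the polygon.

859

Apply the shoelace (surveyor's) formula: 2A = Σ (x_i·y_{i+1} − x_{i+1}·y_i), indices taken mod 8.
V_1→V_2: (-21)(2) − (-25)(16) = 358
V_2→V_3: (-25)(-15) − (-17)(2) = 409
V_3→V_4: (-17)(-16) − (-16)(-15) = 32
V_4→V_5: (-16)(-23) − (-18)(-16) = 80
V_5→V_6: (-18)(-19) − (-16)(-23) = -26
V_6→V_7: (-16)(14) − (15)(-19) = 61
V_7→V_8: (15)(21) − (24)(14) = -21
V_8→V_1: (24)(16) − (-21)(21) = 825
Σ = 1718
Area = |Σ|/2 = 859.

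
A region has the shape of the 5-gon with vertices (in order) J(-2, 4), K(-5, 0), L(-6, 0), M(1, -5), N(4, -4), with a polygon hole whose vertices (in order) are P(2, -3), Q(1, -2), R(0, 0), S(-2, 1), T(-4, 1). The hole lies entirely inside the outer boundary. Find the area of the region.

Outer boundary:
Apply the surveyor's formula: 2A = Σ (x_i·y_{i+1} − x_{i+1}·y_i), indices taken mod 5.
Σ = (20) + (0) + (30) + (16) + (8) = 74
Area = |Σ|/2 = 37.
Hole:
Apply the shoelace (surveyor's) formula: 2A = Σ (x_i·y_{i+1} − x_{i+1}·y_i), indices taken mod 5.
P→Q: (2)(-2) − (1)(-3) = -1
Q→R: (1)(0) − (0)(-2) = 0
R→S: (0)(1) − (-2)(0) = 0
S→T: (-2)(1) − (-4)(1) = 2
T→P: (-4)(-3) − (2)(1) = 10
Σ = 11
Area = |Σ|/2 = 5.5.
Net area = 37 − 5.5 = 31.5.

31.5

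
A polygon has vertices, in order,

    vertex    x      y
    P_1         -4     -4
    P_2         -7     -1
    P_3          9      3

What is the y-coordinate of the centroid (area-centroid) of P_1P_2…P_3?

-2/3

Apply the surveyor's formula. First the cross-terms c_i = x_i·y_{i+1} − x_{i+1}·y_i:
  -24, -12, -24  ⇒  2A = -60, A = -30.
Then Σ (y_i + y_{i+1})·c_i = 120, so ȳ = 120 / (6·(-30)) = -2/3.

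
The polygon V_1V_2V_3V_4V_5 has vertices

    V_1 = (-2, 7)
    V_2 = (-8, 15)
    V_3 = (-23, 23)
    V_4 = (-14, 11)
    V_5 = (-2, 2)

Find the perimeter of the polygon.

|V_1V_2| = √((-6)² + (8)²) = √100 = 10
|V_2V_3| = √((-15)² + (8)²) = √289 = 17
|V_3V_4| = √((9)² + (-12)²) = √225 = 15
|V_4V_5| = √((12)² + (-9)²) = √225 = 15
|V_5V_1| = √((0)² + (5)²) = √25 = 5
Perimeter = 10 + 17 + 15 + 15 + 5 = 62.

62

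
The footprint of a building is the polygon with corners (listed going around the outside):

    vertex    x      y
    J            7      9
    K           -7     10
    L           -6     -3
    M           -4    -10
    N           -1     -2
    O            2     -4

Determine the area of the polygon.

Apply the surveyor's formula: 2A = Σ (x_i·y_{i+1} − x_{i+1}·y_i), indices taken mod 6.
J→K: (7)(10) − (-7)(9) = 133
K→L: (-7)(-3) − (-6)(10) = 81
L→M: (-6)(-10) − (-4)(-3) = 48
M→N: (-4)(-2) − (-1)(-10) = -2
N→O: (-1)(-4) − (2)(-2) = 8
O→J: (2)(9) − (7)(-4) = 46
Σ = 314
Area = |Σ|/2 = 157.

157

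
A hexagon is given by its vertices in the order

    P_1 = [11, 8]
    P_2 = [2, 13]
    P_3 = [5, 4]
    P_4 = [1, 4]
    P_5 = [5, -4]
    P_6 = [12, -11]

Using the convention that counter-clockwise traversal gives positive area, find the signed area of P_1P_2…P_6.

136

Σ = (127) + (-57) + (16) + (-24) + (-7) + (217) = 272
Signed area = Σ/2 = 136 (positive ⇒ counter-clockwise traversal).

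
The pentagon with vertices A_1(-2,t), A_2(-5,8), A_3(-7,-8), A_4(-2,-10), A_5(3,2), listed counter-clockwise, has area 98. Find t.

The doubled signed area Σ (x_i y_{i+1} − x_{i+1} y_i) is linear in t.
With t=0 it equals 164; the coefficient of t is 8 (from the two edges through A_1).
So 8·t + 164 = 2·98 = 196 ⇒ t = 4.

4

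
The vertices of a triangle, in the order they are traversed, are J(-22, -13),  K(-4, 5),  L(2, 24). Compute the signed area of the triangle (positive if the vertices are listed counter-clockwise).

117

Apply the shoelace (surveyor's) formula: 2A = Σ (x_i·y_{i+1} − x_{i+1}·y_i), indices taken mod 3.
J→K: (-22)(5) − (-4)(-13) = -162
K→L: (-4)(24) − (2)(5) = -106
L→J: (2)(-13) − (-22)(24) = 502
Σ = 234
Signed area = Σ/2 = 117 (positive ⇒ counter-clockwise traversal).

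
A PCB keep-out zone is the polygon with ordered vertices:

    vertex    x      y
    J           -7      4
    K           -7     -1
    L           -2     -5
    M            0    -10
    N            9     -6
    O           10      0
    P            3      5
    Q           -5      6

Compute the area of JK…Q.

Apply the shoelace formula: 2A = Σ (x_i·y_{i+1} − x_{i+1}·y_i), indices taken mod 8.
Σ = (35) + (33) + (20) + (90) + (60) + (50) + (43) + (22) = 353
Area = |Σ|/2 = 176.5.

176.5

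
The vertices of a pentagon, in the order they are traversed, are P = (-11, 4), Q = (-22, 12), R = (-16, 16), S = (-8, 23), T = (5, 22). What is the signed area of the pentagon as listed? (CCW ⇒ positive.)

P→Q: (-11)(12) − (-22)(4) = -44
Q→R: (-22)(16) − (-16)(12) = -160
R→S: (-16)(23) − (-8)(16) = -240
S→T: (-8)(22) − (5)(23) = -291
T→P: (5)(4) − (-11)(22) = 262
Σ = -473
Signed area = Σ/2 = -236.5 (negative ⇒ clockwise traversal).

-236.5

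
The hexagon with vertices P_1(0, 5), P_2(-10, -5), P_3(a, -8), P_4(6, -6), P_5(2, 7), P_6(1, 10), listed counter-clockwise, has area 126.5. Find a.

Write out the shoelace sum; only the two edges meeting at P_3 involve a:
2·Area = [((-10)·(-8) − a·(-5)) + (a·(-6) − 6·(-8))] + 122
       = -1·a + 250 = 253
⇒ a = -3.

-3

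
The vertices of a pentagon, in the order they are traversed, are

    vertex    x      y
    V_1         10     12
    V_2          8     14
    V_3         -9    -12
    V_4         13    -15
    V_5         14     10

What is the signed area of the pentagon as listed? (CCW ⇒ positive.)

386.5

Apply the surveyor's formula: 2A = Σ (x_i·y_{i+1} − x_{i+1}·y_i), indices taken mod 5.
Cross-terms: 44, 30, 291, 340, 68  ⇒  Σ = 773
Signed area = Σ/2 = 386.5 (positive ⇒ counter-clockwise traversal).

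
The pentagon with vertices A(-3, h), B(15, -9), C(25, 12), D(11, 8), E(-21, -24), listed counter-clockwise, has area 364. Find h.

-11

The doubled signed area Σ (x_i y_{i+1} − x_{i+1} y_i) is linear in h.
With h=0 it equals 332; the coefficient of h is -36 (from the two edges through A).
So -36·h + 332 = 2·364 = 728 ⇒ h = -11.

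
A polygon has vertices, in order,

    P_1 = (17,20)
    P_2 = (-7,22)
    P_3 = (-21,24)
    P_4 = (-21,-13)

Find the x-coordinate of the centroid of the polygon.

-2495/297

Apply the shoelace (surveyor's) formula. First the cross-terms c_i = x_i·y_{i+1} − x_{i+1}·y_i:
  514, 294, 777, -199  ⇒  2A = 1386, A = 693.
Then Σ (x_i + x_{i+1})·c_i = -34930, so x̄ = -34930 / (6·693) = -2495/297.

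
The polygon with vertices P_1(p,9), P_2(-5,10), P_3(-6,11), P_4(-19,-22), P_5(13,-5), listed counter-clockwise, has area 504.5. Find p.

Write out the shoelace sum; only the two edges meeting at P_1 involve p:
2·Area = [(13·9 − p·(-5)) + (p·10 − (-5)·9)] + 727
       = 15·p + 889 = 1009
⇒ p = 8.

8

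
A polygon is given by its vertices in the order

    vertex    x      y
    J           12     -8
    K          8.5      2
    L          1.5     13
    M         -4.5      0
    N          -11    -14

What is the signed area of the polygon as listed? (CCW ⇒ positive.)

288.5

Cross-terms: 92, 107.5, 58.5, 63, 256  ⇒  Σ = 577
Signed area = Σ/2 = 288.5 (positive ⇒ counter-clockwise traversal).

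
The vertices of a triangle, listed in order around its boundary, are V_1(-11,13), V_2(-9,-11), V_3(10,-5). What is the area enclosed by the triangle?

234

V_1→V_2: (-11)(-11) − (-9)(13) = 238
V_2→V_3: (-9)(-5) − (10)(-11) = 155
V_3→V_1: (10)(13) − (-11)(-5) = 75
Σ = 468
Area = |Σ|/2 = 234.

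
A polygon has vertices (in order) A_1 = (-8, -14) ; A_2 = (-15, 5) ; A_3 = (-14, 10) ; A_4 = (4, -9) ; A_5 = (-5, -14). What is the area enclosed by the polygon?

Σ = (-250) + (-80) + (86) + (-101) + (-42) = -387
Area = |Σ|/2 = 193.5.

193.5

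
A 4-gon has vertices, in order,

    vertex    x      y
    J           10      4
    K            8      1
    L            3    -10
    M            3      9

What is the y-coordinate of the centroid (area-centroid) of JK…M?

31/27

Apply the shoelace formula. First the cross-terms c_i = x_i·y_{i+1} − x_{i+1}·y_i:
  -22, -83, 57, -78  ⇒  2A = -126, A = -63.
Then Σ (y_i + y_{i+1})·c_i = -434, so ȳ = -434 / (6·(-63)) = 31/27.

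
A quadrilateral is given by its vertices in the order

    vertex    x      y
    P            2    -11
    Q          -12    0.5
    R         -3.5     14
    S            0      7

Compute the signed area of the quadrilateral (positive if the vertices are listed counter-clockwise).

-167.875

Apply the shoelace (surveyor's) formula: 2A = Σ (x_i·y_{i+1} − x_{i+1}·y_i), indices taken mod 4.
Σ = (-131) + (-166.25) + (-24.5) + (-14) = -335.75
Signed area = Σ/2 = -167.875 (negative ⇒ clockwise traversal).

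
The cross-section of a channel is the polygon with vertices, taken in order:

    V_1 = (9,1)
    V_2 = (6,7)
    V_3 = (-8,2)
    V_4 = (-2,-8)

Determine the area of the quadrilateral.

131.5

Apply the surveyor's formula: 2A = Σ (x_i·y_{i+1} − x_{i+1}·y_i), indices taken mod 4.
Cross-terms: 57, 68, 68, 70  ⇒  Σ = 263
Area = |Σ|/2 = 131.5.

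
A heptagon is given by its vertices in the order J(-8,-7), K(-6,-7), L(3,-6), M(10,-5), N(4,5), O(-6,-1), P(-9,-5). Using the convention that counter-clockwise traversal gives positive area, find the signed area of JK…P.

Apply the surveyor's formula: 2A = Σ (x_i·y_{i+1} − x_{i+1}·y_i), indices taken mod 7.
Cross-terms: 14, 57, 45, 70, 26, 21, 23  ⇒  Σ = 256
Signed area = Σ/2 = 128 (positive ⇒ counter-clockwise traversal).

128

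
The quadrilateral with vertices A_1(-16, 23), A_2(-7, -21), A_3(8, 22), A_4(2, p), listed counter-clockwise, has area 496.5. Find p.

20

The doubled signed area Σ (x_i y_{i+1} − x_{i+1} y_i) is linear in p.
With p=0 it equals 513; the coefficient of p is 24 (from the two edges through A_4).
So 24·p + 513 = 2·496.5 = 993 ⇒ p = 20.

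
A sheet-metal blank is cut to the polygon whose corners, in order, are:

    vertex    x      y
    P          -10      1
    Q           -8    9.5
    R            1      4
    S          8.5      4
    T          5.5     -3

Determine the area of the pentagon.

115.25

Σ = (-87) + (-41.5) + (-30) + (-47.5) + (-24.5) = -230.5
Area = |Σ|/2 = 115.25.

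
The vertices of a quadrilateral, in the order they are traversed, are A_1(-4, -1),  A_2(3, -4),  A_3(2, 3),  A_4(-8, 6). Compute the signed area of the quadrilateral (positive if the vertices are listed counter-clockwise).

52

Apply the shoelace (surveyor's) formula: 2A = Σ (x_i·y_{i+1} − x_{i+1}·y_i), indices taken mod 4.
Σ = (19) + (17) + (36) + (32) = 104
Signed area = Σ/2 = 52 (positive ⇒ counter-clockwise traversal).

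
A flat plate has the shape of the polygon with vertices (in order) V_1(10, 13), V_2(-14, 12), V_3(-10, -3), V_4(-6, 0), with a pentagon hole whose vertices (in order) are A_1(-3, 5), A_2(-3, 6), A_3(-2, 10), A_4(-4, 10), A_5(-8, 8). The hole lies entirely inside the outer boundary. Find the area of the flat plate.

168.5

Outer boundary:
Σ = (302) + (162) + (-18) + (-78) = 368
Area = |Σ|/2 = 184.
Hole:
Σ = (-3) + (-18) + (20) + (48) + (-16) = 31
Area = |Σ|/2 = 15.5.
Net area = 184 − 15.5 = 168.5.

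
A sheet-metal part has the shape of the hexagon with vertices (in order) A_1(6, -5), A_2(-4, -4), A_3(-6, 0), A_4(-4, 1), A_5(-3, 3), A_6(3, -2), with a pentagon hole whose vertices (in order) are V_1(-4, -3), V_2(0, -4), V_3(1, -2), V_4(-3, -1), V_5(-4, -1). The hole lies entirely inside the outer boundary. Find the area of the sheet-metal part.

Outer boundary:
Apply the surveyor's formula: 2A = Σ (x_i·y_{i+1} − x_{i+1}·y_i), indices taken mod 6.
Σ = (-44) + (-24) + (-6) + (-9) + (-3) + (-3) = -89
Area = |Σ|/2 = 44.5.
Hole:
Cross-terms: 16, 4, -7, -1, 8  ⇒  Σ = 20
Area = |Σ|/2 = 10.
Net area = 44.5 − 10 = 34.5.

34.5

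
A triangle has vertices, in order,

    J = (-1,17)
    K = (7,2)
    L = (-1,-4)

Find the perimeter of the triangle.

48

|JK| = √((8)² + (-15)²) = √289 = 17
|KL| = √((-8)² + (-6)²) = √100 = 10
|LJ| = √((0)² + (21)²) = √441 = 21
Perimeter = 17 + 10 + 21 = 48.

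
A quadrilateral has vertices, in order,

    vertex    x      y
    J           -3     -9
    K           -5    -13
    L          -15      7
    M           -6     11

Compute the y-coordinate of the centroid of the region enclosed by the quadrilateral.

11/17

Apply Gauss's area formula. First the cross-terms c_i = x_i·y_{i+1} − x_{i+1}·y_i:
  -6, -230, -123, 87  ⇒  2A = -272, A = -136.
Then Σ (y_i + y_{i+1})·c_i = -528, so ȳ = -528 / (6·(-136)) = 11/17.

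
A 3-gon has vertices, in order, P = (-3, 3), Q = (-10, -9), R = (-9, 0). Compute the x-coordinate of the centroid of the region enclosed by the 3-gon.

-22/3

Apply Gauss's area formula. First the cross-terms c_i = x_i·y_{i+1} − x_{i+1}·y_i:
  57, -81, -27  ⇒  2A = -51, A = -25.5.
Then Σ (x_i + x_{i+1})·c_i = 1122, so x̄ = 1122 / (6·(-25.5)) = -22/3.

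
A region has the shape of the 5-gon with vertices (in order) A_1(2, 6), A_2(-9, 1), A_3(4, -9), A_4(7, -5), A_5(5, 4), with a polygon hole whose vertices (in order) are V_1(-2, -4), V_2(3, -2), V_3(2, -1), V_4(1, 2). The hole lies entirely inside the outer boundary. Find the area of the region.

Outer boundary:
Apply the shoelace (surveyor's) formula: 2A = Σ (x_i·y_{i+1} − x_{i+1}·y_i), indices taken mod 5.
Σ = (56) + (77) + (43) + (53) + (22) = 251
Area = |Σ|/2 = 125.5.
Hole:
V_1→V_2: (-2)(-2) − (3)(-4) = 16
V_2→V_3: (3)(-1) − (2)(-2) = 1
V_3→V_4: (2)(2) − (1)(-1) = 5
V_4→V_1: (1)(-4) − (-2)(2) = 0
Σ = 22
Area = |Σ|/2 = 11.
Net area = 125.5 − 11 = 114.5.

114.5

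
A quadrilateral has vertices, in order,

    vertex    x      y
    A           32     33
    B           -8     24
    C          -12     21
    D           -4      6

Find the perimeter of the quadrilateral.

108

|AB| = √((-40)² + (-9)²) = √1681 = 41
|BC| = √((-4)² + (-3)²) = √25 = 5
|CD| = √((8)² + (-15)²) = √289 = 17
|DA| = √((36)² + (27)²) = √2025 = 45
Perimeter = 41 + 5 + 17 + 45 = 108.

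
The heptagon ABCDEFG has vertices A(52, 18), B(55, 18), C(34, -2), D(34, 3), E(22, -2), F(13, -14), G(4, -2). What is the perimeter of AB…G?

|AB| = √((3)² + (0)²) = √9 = 3
|BC| = √((-21)² + (-20)²) = √841 = 29
|CD| = √((0)² + (5)²) = √25 = 5
|DE| = √((-12)² + (-5)²) = √169 = 13
|EF| = √((-9)² + (-12)²) = √225 = 15
|FG| = √((-9)² + (12)²) = √225 = 15
|GA| = √((48)² + (20)²) = √2704 = 52
Perimeter = 3 + 29 + 5 + 13 + 15 + 15 + 52 = 132.

132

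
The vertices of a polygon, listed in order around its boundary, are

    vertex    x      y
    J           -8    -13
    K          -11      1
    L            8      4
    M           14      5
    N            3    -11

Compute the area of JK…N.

Cross-terms: -151, -52, -16, -169, -127  ⇒  Σ = -515
Area = |Σ|/2 = 257.5.

257.5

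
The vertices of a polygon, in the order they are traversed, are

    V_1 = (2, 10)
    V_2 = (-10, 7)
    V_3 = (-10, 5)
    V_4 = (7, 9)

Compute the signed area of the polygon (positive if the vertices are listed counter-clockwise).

V_1→V_2: (2)(7) − (-10)(10) = 114
V_2→V_3: (-10)(5) − (-10)(7) = 20
V_3→V_4: (-10)(9) − (7)(5) = -125
V_4→V_1: (7)(10) − (2)(9) = 52
Σ = 61
Signed area = Σ/2 = 30.5 (positive ⇒ counter-clockwise traversal).

30.5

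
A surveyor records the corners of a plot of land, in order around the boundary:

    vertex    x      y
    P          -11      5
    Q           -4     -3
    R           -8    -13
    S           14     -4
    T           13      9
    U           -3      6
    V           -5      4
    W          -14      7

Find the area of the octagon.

312

Σ = (53) + (28) + (214) + (178) + (105) + (18) + (21) + (7) = 624
Area = |Σ|/2 = 312.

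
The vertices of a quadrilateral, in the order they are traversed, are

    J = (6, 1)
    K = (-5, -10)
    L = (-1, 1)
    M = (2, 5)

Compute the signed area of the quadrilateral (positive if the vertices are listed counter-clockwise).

-52.5

Σ = (-55) + (-15) + (-7) + (-28) = -105
Signed area = Σ/2 = -52.5 (negative ⇒ clockwise traversal).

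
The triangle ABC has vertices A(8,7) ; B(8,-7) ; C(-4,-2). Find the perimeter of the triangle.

|AB| = √((0)² + (-14)²) = √196 = 14
|BC| = √((-12)² + (5)²) = √169 = 13
|CA| = √((12)² + (9)²) = √225 = 15
Perimeter = 14 + 13 + 15 = 42.

42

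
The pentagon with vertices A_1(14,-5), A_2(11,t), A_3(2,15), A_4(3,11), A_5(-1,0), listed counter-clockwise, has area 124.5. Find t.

3

Write out the shoelace sum; only the two edges meeting at A_2 involve t:
2·Area = [(14·t − 11·(-5)) + (11·15 − 2·t)] + -7
       = 12·t + 213 = 249
⇒ t = 3.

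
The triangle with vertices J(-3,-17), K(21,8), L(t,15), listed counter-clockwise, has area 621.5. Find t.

-22

The doubled signed area Σ (x_i y_{i+1} − x_{i+1} y_i) is linear in t.
With t=0 it equals 693; the coefficient of t is -25 (from the two edges through L).
So -25·t + 693 = 2·621.5 = 1243 ⇒ t = -22.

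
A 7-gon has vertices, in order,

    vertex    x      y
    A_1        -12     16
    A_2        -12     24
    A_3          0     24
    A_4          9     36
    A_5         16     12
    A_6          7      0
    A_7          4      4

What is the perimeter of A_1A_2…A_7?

100

|A_1A_2| = √((0)² + (8)²) = √64 = 8
|A_2A_3| = √((12)² + (0)²) = √144 = 12
|A_3A_4| = √((9)² + (12)²) = √225 = 15
|A_4A_5| = √((7)² + (-24)²) = √625 = 25
|A_5A_6| = √((-9)² + (-12)²) = √225 = 15
|A_6A_7| = √((-3)² + (4)²) = √25 = 5
|A_7A_1| = √((-16)² + (12)²) = √400 = 20
Perimeter = 8 + 12 + 15 + 25 + 15 + 5 + 20 = 100.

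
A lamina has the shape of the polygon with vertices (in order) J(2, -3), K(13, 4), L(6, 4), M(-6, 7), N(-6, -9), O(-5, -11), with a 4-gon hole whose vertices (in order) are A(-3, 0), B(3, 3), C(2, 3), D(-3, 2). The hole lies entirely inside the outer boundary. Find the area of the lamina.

Outer boundary:
Σ = (47) + (28) + (66) + (96) + (21) + (37) = 295
Area = |Σ|/2 = 147.5.
Hole:
Apply the shoelace (surveyor's) formula: 2A = Σ (x_i·y_{i+1} − x_{i+1}·y_i), indices taken mod 4.
Cross-terms: -9, 3, 13, 6  ⇒  Σ = 13
Area = |Σ|/2 = 6.5.
Net area = 147.5 − 6.5 = 141.

141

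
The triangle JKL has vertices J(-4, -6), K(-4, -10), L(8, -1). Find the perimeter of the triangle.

|JK| = √((0)² + (-4)²) = √16 = 4
|KL| = √((12)² + (9)²) = √225 = 15
|LJ| = √((-12)² + (-5)²) = √169 = 13
Perimeter = 4 + 15 + 13 = 32.

32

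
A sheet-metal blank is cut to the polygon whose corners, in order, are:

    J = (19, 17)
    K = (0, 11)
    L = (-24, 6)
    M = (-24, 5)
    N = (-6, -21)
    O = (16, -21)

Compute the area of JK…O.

1082

Σ = (209) + (264) + (24) + (534) + (462) + (671) = 2164
Area = |Σ|/2 = 1082.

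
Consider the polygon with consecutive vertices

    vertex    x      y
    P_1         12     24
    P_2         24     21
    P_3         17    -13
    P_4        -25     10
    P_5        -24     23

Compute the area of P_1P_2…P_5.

P_1→P_2: (12)(21) − (24)(24) = -324
P_2→P_3: (24)(-13) − (17)(21) = -669
P_3→P_4: (17)(10) − (-25)(-13) = -155
P_4→P_5: (-25)(23) − (-24)(10) = -335
P_5→P_1: (-24)(24) − (12)(23) = -852
Σ = -2335
Area = |Σ|/2 = 1167.5.

1167.5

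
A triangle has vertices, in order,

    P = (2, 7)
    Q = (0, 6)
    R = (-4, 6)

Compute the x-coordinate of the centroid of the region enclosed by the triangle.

Apply the surveyor's formula. First the cross-terms c_i = x_i·y_{i+1} − x_{i+1}·y_i:
  12, 24, -40  ⇒  2A = -4, A = -2.
Then Σ (x_i + x_{i+1})·c_i = 8, so x̄ = 8 / (6·(-2)) = -2/3.

-2/3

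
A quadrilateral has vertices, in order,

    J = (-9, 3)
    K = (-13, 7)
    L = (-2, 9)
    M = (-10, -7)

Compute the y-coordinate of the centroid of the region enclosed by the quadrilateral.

109/29

Apply the shoelace (surveyor's) formula. First the cross-terms c_i = x_i·y_{i+1} − x_{i+1}·y_i:
  -24, -103, 104, -93  ⇒  2A = -116, A = -58.
Then Σ (y_i + y_{i+1})·c_i = -1308, so ȳ = -1308 / (6·(-58)) = 109/29.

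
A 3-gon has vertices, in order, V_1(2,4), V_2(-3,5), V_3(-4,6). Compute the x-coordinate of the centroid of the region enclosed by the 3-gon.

-5/3

Apply the shoelace (surveyor's) formula. First the cross-terms c_i = x_i·y_{i+1} − x_{i+1}·y_i:
  22, 2, -28  ⇒  2A = -4, A = -2.
Then Σ (x_i + x_{i+1})·c_i = 20, so x̄ = 20 / (6·(-2)) = -5/3.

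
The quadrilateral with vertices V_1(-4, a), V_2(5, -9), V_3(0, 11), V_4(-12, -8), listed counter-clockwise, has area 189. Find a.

Write out the shoelace sum; only the two edges meeting at V_1 involve a:
2·Area = [((-12)·a − (-4)·(-8)) + ((-4)·(-9) − 5·a)] + 187
       = -17·a + 191 = 378
⇒ a = -11.

-11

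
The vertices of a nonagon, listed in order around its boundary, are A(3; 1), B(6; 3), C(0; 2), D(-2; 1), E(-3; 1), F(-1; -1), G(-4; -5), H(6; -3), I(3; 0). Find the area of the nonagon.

Apply the shoelace (surveyor's) formula: 2A = Σ (x_i·y_{i+1} − x_{i+1}·y_i), indices taken mod 9.
Σ = (3) + (12) + (4) + (1) + (4) + (1) + (42) + (9) + (3) = 79
Area = |Σ|/2 = 39.5.

39.5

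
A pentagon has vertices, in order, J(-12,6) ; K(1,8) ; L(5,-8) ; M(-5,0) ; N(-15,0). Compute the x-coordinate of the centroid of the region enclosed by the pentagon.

Apply Gauss's area formula. First the cross-terms c_i = x_i·y_{i+1} − x_{i+1}·y_i:
  -102, -48, -40, 0, -90  ⇒  2A = -280, A = -140.
Then Σ (x_i + x_{i+1})·c_i = 3264, so x̄ = 3264 / (6·(-140)) = -136/35.

-136/35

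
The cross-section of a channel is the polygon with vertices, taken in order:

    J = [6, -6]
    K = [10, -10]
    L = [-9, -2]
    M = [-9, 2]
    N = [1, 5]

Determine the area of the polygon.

114.5

Apply the shoelace formula: 2A = Σ (x_i·y_{i+1} − x_{i+1}·y_i), indices taken mod 5.
Σ = (0) + (-110) + (-36) + (-47) + (-36) = -229
Area = |Σ|/2 = 114.5.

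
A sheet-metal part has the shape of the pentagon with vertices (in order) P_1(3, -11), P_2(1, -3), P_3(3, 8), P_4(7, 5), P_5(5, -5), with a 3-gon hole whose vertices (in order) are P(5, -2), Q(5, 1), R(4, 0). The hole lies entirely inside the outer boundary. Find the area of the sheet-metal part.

59.5

Outer boundary:
Apply the shoelace formula: 2A = Σ (x_i·y_{i+1} − x_{i+1}·y_i), indices taken mod 5.
Σ = (2) + (17) + (-41) + (-60) + (-40) = -122
Area = |Σ|/2 = 61.
Hole:
Σ = (15) + (-4) + (-8) = 3
Area = |Σ|/2 = 1.5.
Net area = 61 − 1.5 = 59.5.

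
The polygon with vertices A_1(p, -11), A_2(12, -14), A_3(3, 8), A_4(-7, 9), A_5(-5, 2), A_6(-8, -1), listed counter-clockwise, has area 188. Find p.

The doubled signed area Σ (x_i y_{i+1} − x_{i+1} y_i) is linear in p.
With p=0 it equals 493; the coefficient of p is -13 (from the two edges through A_1).
So -13·p + 493 = 2·188 = 376 ⇒ p = 9.

9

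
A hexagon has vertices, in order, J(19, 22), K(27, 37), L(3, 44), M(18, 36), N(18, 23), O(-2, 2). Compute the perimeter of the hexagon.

130

|JK| = √((8)² + (15)²) = √289 = 17
|KL| = √((-24)² + (7)²) = √625 = 25
|LM| = √((15)² + (-8)²) = √289 = 17
|MN| = √((0)² + (-13)²) = √169 = 13
|NO| = √((-20)² + (-21)²) = √841 = 29
|OJ| = √((21)² + (20)²) = √841 = 29
Perimeter = 17 + 25 + 17 + 13 + 29 + 29 = 130.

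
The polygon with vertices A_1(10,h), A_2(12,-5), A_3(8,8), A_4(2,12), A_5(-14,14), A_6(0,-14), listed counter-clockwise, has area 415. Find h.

-11

The doubled signed area Σ (x_i y_{i+1} − x_{i+1} y_i) is linear in h.
With h=0 it equals 698; the coefficient of h is -12 (from the two edges through A_1).
So -12·h + 698 = 2·415 = 830 ⇒ h = -11.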